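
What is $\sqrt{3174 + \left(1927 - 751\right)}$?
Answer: $5 \sqrt{174} \approx 65.955$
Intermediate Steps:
$\sqrt{3174 + \left(1927 - 751\right)} = \sqrt{3174 + 1176} = \sqrt{4350} = 5 \sqrt{174}$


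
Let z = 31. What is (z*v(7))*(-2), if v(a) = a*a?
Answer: -3038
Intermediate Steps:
v(a) = a**2
(z*v(7))*(-2) = (31*7**2)*(-2) = (31*49)*(-2) = 1519*(-2) = -3038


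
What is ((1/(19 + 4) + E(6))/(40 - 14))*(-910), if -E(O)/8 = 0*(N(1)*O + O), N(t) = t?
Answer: -35/23 ≈ -1.5217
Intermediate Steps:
E(O) = 0 (E(O) = -0*(1*O + O) = -0*(O + O) = -0*2*O = -8*0 = 0)
((1/(19 + 4) + E(6))/(40 - 14))*(-910) = ((1/(19 + 4) + 0)/(40 - 14))*(-910) = ((1/23 + 0)/26)*(-910) = ((1/23 + 0)*(1/26))*(-910) = ((1/23)*(1/26))*(-910) = (1/598)*(-910) = -35/23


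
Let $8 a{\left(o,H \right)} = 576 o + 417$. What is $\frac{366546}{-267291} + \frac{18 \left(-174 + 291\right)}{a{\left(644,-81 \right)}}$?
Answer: $- \frac{14624174482}{11029050339} \approx -1.326$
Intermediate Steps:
$a{\left(o,H \right)} = \frac{417}{8} + 72 o$ ($a{\left(o,H \right)} = \frac{576 o + 417}{8} = \frac{417 + 576 o}{8} = \frac{417}{8} + 72 o$)
$\frac{366546}{-267291} + \frac{18 \left(-174 + 291\right)}{a{\left(644,-81 \right)}} = \frac{366546}{-267291} + \frac{18 \left(-174 + 291\right)}{\frac{417}{8} + 72 \cdot 644} = 366546 \left(- \frac{1}{267291}\right) + \frac{18 \cdot 117}{\frac{417}{8} + 46368} = - \frac{122182}{89097} + \frac{2106}{\frac{371361}{8}} = - \frac{122182}{89097} + 2106 \cdot \frac{8}{371361} = - \frac{122182}{89097} + \frac{5616}{123787} = - \frac{14624174482}{11029050339}$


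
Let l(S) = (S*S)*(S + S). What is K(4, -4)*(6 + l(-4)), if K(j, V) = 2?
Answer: -244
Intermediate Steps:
l(S) = 2*S**3 (l(S) = S**2*(2*S) = 2*S**3)
K(4, -4)*(6 + l(-4)) = 2*(6 + 2*(-4)**3) = 2*(6 + 2*(-64)) = 2*(6 - 128) = 2*(-122) = -244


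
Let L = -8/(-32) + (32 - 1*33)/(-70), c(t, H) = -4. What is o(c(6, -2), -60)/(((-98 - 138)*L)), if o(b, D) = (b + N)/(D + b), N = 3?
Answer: -35/139712 ≈ -0.00025052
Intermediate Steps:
L = 37/140 (L = -8*(-1/32) + (32 - 33)*(-1/70) = ¼ - 1*(-1/70) = ¼ + 1/70 = 37/140 ≈ 0.26429)
o(b, D) = (3 + b)/(D + b) (o(b, D) = (b + 3)/(D + b) = (3 + b)/(D + b))
o(c(6, -2), -60)/(((-98 - 138)*L)) = ((3 - 4)/(-60 - 4))/(((-98 - 138)*(37/140))) = (-1/(-64))/((-236*37/140)) = (-1/64*(-1))/(-2183/35) = (1/64)*(-35/2183) = -35/139712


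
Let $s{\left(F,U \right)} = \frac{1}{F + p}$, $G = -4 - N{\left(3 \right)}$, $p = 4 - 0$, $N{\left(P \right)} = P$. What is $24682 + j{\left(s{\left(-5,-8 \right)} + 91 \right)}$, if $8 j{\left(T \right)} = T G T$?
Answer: $\frac{35189}{2} \approx 17595.0$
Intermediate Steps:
$p = 4$ ($p = 4 + 0 = 4$)
$G = -7$ ($G = -4 - 3 = -7$)
$s{\left(F,U \right)} = \frac{1}{4 + F}$ ($s{\left(F,U \right)} = \frac{1}{F + 4} = \frac{1}{4 + F}$)
$j{\left(T \right)} = - \frac{7 T^{2}}{8}$ ($j{\left(T \right)} = \frac{T \left(-7\right) T}{8} = \frac{- 7 T T}{8} = \frac{\left(-7\right) T^{2}}{8} = - \frac{7 T^{2}}{8}$)
$24682 + j{\left(s{\left(-5,-8 \right)} + 91 \right)} = 24682 - \frac{7 \left(\frac{1}{4 - 5} + 91\right)^{2}}{8} = 24682 - \frac{7 \left(\frac{1}{-1} + 91\right)^{2}}{8} = 24682 - \frac{7 \left(-1 + 91\right)^{2}}{8} = 24682 - \frac{7 \cdot 90^{2}}{8} = 24682 - \frac{14175}{2} = \frac{35189}{2}$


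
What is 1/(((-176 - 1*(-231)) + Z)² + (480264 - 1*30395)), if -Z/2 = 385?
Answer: 1/961094 ≈ 1.0405e-6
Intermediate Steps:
Z = -770 (Z = -2*385 = -770)
1/(((-176 - 1*(-231)) + Z)² + (480264 - 1*30395)) = 1/(((-176 - 1*(-231)) - 770)² + (480264 - 1*30395)) = 1/(((-176 + 231) - 770)² + (480264 - 30395)) = 1/((55 - 770)² + 449869) = 1/((-715)² + 449869) = 1/(511225 + 449869) = 1/961094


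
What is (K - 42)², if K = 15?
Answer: 729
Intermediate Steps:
(K - 42)² = (15 - 42)² = (-27)² = 729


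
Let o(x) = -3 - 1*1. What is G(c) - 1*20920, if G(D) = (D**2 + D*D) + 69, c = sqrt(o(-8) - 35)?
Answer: -20929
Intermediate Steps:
o(x) = -4 (o(x) = -3 - 1 = -4)
c = I*sqrt(39) (c = sqrt(-4 - 35) = sqrt(-39) = I*sqrt(39) ≈ 6.245*I)
G(D) = 69 + 2*D**2 (G(D) = (D**2 + D**2) + 69 = 2*D**2 + 69 = 69 + 2*D**2)
G(c) - 1*20920 = (69 + 2*(I*sqrt(39))**2) - 1*20920 = (69 + 2*(-39)) - 20920 = (69 - 78) - 20920 = -9 - 20920 = -20929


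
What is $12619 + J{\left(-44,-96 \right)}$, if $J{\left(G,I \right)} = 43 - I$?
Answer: $12758$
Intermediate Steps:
$12619 + J{\left(-44,-96 \right)} = 12619 + \left(43 - -96\right) = 12619 + \left(43 + 96\right) = 12619 + 139 = 12758$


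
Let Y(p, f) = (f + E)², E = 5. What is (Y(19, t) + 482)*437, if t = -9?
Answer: 217626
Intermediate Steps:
Y(p, f) = (5 + f)² (Y(p, f) = (f + 5)² = (5 + f)²)
(Y(19, t) + 482)*437 = ((5 - 9)² + 482)*437 = ((-4)² + 482)*437 = (16 + 482)*437 = 498*437 = 217626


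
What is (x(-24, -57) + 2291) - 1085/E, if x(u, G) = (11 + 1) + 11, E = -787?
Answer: 1822203/787 ≈ 2315.4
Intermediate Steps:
x(u, G) = 23 (x(u, G) = 12 + 11 = 23)
(x(-24, -57) + 2291) - 1085/E = (23 + 2291) - 1085/(-787) = 2314 - 1085*(-1/787) = 2314 + 1085/787 = 1822203/787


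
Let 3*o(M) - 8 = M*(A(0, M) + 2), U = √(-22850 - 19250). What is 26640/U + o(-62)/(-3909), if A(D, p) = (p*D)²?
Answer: 116/11727 - 2664*I*√421/421 ≈ 0.0098917 - 129.84*I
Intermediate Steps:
A(D, p) = D²*p² (A(D, p) = (D*p)² = D²*p²)
U = 10*I*√421 (U = √(-42100) = 10*I*√421 ≈ 205.18*I)
o(M) = 8/3 + 2*M/3 (o(M) = 8/3 + (M*(0²*M² + 2))/3 = 8/3 + (M*(0*M² + 2))/3 = 8/3 + (M*(0 + 2))/3 = 8/3 + (M*2)/3 = 8/3 + (2*M)/3 = 8/3 + 2*M/3)
26640/U + o(-62)/(-3909) = 26640/((10*I*√421)) + (8/3 + (⅔)*(-62))/(-3909) = 26640*(-I*√421/4210) + (8/3 - 124/3)*(-1/3909) = -2664*I*√421/421 - 116/3*(-1/3909) = -2664*I*√421/421 + 116/11727 = 116/11727 - 2664*I*√421/421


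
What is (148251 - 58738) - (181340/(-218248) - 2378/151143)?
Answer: 738190649210099/8246664366 ≈ 89514.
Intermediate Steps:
(148251 - 58738) - (181340/(-218248) - 2378/151143) = 89513 - (181340*(-1/218248) - 2378*1/151143) = 89513 - (-45335/54562 - 2378/151143) = 89513 - 1*(-6981816341/8246664366) = 89513 + 6981816341/8246664366 = 738190649210099/8246664366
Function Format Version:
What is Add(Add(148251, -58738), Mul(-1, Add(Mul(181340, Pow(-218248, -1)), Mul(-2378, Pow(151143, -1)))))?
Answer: Rational(738190649210099, 8246664366) ≈ 89514.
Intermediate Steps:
Add(Add(148251, -58738), Mul(-1, Add(Mul(181340, Pow(-218248, -1)), Mul(-2378, Pow(151143, -1))))) = Add(89513, Mul(-1, Add(Mul(181340, Rational(-1, 218248)), Mul(-2378, Rational(1, 151143))))) = Add(89513, Mul(-1, Add(Rational(-45335, 54562), Rational(-2378, 151143)))) = Add(89513, Mul(-1, Rational(-6981816341, 8246664366))) = Add(89513, Rational(6981816341, 8246664366)) = Rational(738190649210099, 8246664366)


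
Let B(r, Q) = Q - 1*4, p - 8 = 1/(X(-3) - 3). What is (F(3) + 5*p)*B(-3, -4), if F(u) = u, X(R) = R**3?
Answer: -1028/3 ≈ -342.67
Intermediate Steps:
p = 239/30 (p = 8 + 1/((-3)**3 - 3) = 8 + 1/(-27 - 3) = 8 + 1/(-30) = 8 - 1/30 = 239/30 ≈ 7.9667)
B(r, Q) = -4 + Q (B(r, Q) = Q - 4 = -4 + Q)
(F(3) + 5*p)*B(-3, -4) = (3 + 5*(239/30))*(-4 - 4) = (3 + 239/6)*(-8) = (257/6)*(-8) = -1028/3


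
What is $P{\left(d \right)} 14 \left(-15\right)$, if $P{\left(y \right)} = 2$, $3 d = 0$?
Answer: $-420$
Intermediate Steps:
$d = 0$ ($d = \frac{1}{3} \cdot 0 = 0$)
$P{\left(d \right)} 14 \left(-15\right) = 2 \cdot 14 \left(-15\right) = 28 \left(-15\right) = -420$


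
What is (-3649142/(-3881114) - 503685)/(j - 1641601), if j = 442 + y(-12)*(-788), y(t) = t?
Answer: 977427627974/3166412678571 ≈ 0.30869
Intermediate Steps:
j = 9898 (j = 442 - 12*(-788) = 442 + 9456 = 9898)
(-3649142/(-3881114) - 503685)/(j - 1641601) = (-3649142/(-3881114) - 503685)/(9898 - 1641601) = (-3649142*(-1/3881114) - 503685)/(-1631703) = (1824571/1940557 - 503685)*(-1/1631703) = -977427627974/1940557*(-1/1631703) = 977427627974/3166412678571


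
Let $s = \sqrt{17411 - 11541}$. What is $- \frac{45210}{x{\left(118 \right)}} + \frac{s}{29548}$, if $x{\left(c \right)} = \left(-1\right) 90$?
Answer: $\frac{1507}{3} + \frac{\sqrt{5870}}{29548} \approx 502.34$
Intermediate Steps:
$x{\left(c \right)} = -90$
$s = \sqrt{5870}$ ($s = \sqrt{17411 - 11541} = \sqrt{5870} \approx 76.616$)
$- \frac{45210}{x{\left(118 \right)}} + \frac{s}{29548} = - \frac{45210}{-90} + \frac{\sqrt{5870}}{29548} = \left(-45210\right) \left(- \frac{1}{90}\right) + \sqrt{5870} \cdot \frac{1}{29548} = \frac{1507}{3} + \frac{\sqrt{5870}}{29548}$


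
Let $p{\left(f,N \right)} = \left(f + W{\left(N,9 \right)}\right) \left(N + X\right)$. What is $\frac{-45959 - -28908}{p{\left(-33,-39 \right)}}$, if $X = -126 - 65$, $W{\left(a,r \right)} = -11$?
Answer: $- \frac{17051}{10120} \approx -1.6849$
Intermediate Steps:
$X = -191$ ($X = -126 - 65 = -191$)
$p{\left(f,N \right)} = \left(-191 + N\right) \left(-11 + f\right)$ ($p{\left(f,N \right)} = \left(f - 11\right) \left(N - 191\right) = \left(-11 + f\right) \left(-191 + N\right) = \left(-191 + N\right) \left(-11 + f\right)$)
$\frac{-45959 - -28908}{p{\left(-33,-39 \right)}} = \frac{-45959 - -28908}{2101 - -6303 - -429 - -1287} = \frac{-45959 + 28908}{2101 + 6303 + 429 + 1287} = - \frac{17051}{10120}$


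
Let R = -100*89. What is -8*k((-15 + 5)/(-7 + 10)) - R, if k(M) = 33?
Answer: 8636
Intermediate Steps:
R = -8900
-8*k((-15 + 5)/(-7 + 10)) - R = -8*33 - 1*(-8900) = -264 + 8900 = 8636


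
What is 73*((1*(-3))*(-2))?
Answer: 438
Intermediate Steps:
73*((1*(-3))*(-2)) = 73*(-3*(-2)) = 73*6 = 438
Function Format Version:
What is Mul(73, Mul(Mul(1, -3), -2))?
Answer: 438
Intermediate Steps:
Mul(73, Mul(Mul(1, -3), -2)) = Mul(73, Mul(-3, -2)) = Mul(73, 6) = 438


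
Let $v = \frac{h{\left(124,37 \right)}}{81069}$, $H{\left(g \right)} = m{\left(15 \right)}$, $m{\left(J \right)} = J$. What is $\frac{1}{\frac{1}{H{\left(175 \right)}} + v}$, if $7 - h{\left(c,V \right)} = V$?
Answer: $\frac{405345}{26873} \approx 15.084$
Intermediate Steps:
$h{\left(c,V \right)} = 7 - V$
$H{\left(g \right)} = 15$
$v = - \frac{10}{27023}$ ($v = \frac{7 - 37}{81069} = \left(7 - 37\right) \frac{1}{81069} = \left(-30\right) \frac{1}{81069} = - \frac{10}{27023} \approx -0.00037005$)
$\frac{1}{\frac{1}{H{\left(175 \right)}} + v} = \frac{1}{\frac{1}{15} - \frac{10}{27023}} = \frac{1}{\frac{26873}{405345}} = \frac{405345}{26873}$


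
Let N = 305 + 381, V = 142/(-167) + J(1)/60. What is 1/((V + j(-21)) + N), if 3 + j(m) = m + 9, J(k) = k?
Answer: 10020/6715067 ≈ 0.0014922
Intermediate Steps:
j(m) = 6 + m (j(m) = -3 + (m + 9) = -3 + (9 + m) = 6 + m)
V = -8353/10020 (V = 142/(-167) + 1/60 = 142*(-1/167) + 1*(1/60) = -142/167 + 1/60 = -8353/10020 ≈ -0.83363)
N = 686
1/((V + j(-21)) + N) = 1/((-8353/10020 + (6 - 21)) + 686) = 1/((-8353/10020 - 15) + 686) = 1/(-158653/10020 + 686) = 1/(6715067/10020) = 10020/6715067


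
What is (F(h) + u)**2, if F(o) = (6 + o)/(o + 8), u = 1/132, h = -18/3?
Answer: 1/17424 ≈ 5.7392e-5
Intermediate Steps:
h = -6 (h = -18*1/3 = -6)
u = 1/132 ≈ 0.0075758
F(o) = (6 + o)/(8 + o)
(F(h) + u)**2 = ((6 - 6)/(8 - 6) + 1/132)**2 = (0/2 + 1/132)**2 = ((1/2)*0 + 1/132)**2 = (0 + 1/132)**2 = (1/132)**2 = 1/17424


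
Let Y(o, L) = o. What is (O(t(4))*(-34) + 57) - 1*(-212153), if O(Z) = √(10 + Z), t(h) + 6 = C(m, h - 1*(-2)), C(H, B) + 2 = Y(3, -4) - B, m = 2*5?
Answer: 212210 - 34*I ≈ 2.1221e+5 - 34.0*I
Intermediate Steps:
m = 10
C(H, B) = 1 - B (C(H, B) = -2 + (3 - B) = 1 - B)
t(h) = -7 - h (t(h) = -6 + (1 - (h - 1*(-2))) = -6 + (1 - (h + 2)) = -6 + (1 - (2 + h)) = -6 + (1 + (-2 - h)) = -6 + (-1 - h) = -7 - h)
(O(t(4))*(-34) + 57) - 1*(-212153) = (√(10 + (-7 - 1*4))*(-34) + 57) - 1*(-212153) = (√(10 + (-7 - 4))*(-34) + 57) + 212153 = (√(10 - 11)*(-34) + 57) + 212153 = (√(-1)*(-34) + 57) + 212153 = (I*(-34) + 57) + 212153 = (-34*I + 57) + 212153 = (57 - 34*I) + 212153 = 212210 - 34*I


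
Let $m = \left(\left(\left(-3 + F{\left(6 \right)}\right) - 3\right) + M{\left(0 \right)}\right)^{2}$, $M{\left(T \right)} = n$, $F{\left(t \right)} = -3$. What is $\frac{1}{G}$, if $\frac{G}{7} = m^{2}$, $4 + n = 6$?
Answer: $\frac{1}{16807} \approx 5.9499 \cdot 10^{-5}$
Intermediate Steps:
$n = 2$ ($n = -4 + 6 = 2$)
$M{\left(T \right)} = 2$
$m = 49$ ($m = \left(\left(\left(-3 - 3\right) - 3\right) + 2\right)^{2} = \left(\left(-6 - 3\right) + 2\right)^{2} = \left(-9 + 2\right)^{2} = \left(-7\right)^{2} = 49$)
$G = 16807$ ($G = 7 \cdot 49^{2} = 7 \cdot 2401 = 16807$)
$\frac{1}{G} = \frac{1}{16807}$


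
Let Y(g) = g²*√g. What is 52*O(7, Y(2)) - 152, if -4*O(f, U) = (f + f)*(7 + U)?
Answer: -1426 - 728*√2 ≈ -2455.5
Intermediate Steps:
Y(g) = g^(5/2)
O(f, U) = -f*(7 + U)/2 (O(f, U) = -(f + f)*(7 + U)/4 = -2*f*(7 + U)/4 = -f*(7 + U)/2)
52*O(7, Y(2)) - 152 = 52*(-½*7*(7 + 2^(5/2))) - 152 = 52*(-½*7*(7 + 4*√2)) - 152 = 52*(-49/2 - 14*√2) - 152 = (-1274 - 728*√2) - 152 = -1426 - 728*√2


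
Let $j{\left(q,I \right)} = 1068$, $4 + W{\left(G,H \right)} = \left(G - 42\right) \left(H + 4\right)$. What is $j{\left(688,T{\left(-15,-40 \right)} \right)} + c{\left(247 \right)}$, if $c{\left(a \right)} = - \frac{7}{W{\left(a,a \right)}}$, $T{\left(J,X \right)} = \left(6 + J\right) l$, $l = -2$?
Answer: $\frac{54949661}{51451} \approx 1068.0$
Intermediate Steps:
$W{\left(G,H \right)} = -4 + \left(-42 + G\right) \left(4 + H\right)$ ($W{\left(G,H \right)} = -4 + \left(G - 42\right) \left(H + 4\right) = -4 + \left(-42 + G\right) \left(4 + H\right)$)
$T{\left(J,X \right)} = -12 - 2 J$ ($T{\left(J,X \right)} = \left(6 + J\right) \left(-2\right) = -12 - 2 J$)
$c{\left(a \right)} = - \frac{7}{-172 + a^{2} - 38 a}$ ($c{\left(a \right)} = - \frac{7}{-172 - 42 a + 4 a + a a} = - \frac{7}{-172 - 42 a + 4 a + a^{2}} = - \frac{7}{-172 + a^{2} - 38 a}$)
$j{\left(688,T{\left(-15,-40 \right)} \right)} + c{\left(247 \right)} = 1068 + \frac{7}{172 - 247^{2} + 38 \cdot 247} = 1068 + \frac{7}{172 - 61009 + 9386} = 1068 + \frac{7}{-51451} = 1068 + 7 \left(- \frac{1}{51451}\right) = 1068 - \frac{7}{51451} = \frac{54949661}{51451}$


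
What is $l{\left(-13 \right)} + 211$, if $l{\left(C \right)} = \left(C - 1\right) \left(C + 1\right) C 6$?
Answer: $-12893$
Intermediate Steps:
$l{\left(C \right)} = 6 C \left(1 + C\right) \left(-1 + C\right)$ ($l{\left(C \right)} = \left(-1 + C\right) \left(1 + C\right) C 6 = \left(1 + C\right) \left(-1 + C\right) C 6 = C \left(1 + C\right) \left(-1 + C\right) 6 = 6 C \left(1 + C\right) \left(-1 + C\right)$)
$l{\left(-13 \right)} + 211 = 6 \left(-13\right) \left(-1 + \left(-13\right)^{2}\right) + 211 = 6 \left(-13\right) \left(-1 + 169\right) + 211 = 6 \left(-13\right) 168 + 211 = -13104 + 211 = -12893$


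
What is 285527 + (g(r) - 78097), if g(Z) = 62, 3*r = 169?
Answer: 207492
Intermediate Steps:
r = 169/3 (r = (1/3)*169 = 169/3 ≈ 56.333)
285527 + (g(r) - 78097) = 285527 + (62 - 78097) = 285527 - 78035 = 207492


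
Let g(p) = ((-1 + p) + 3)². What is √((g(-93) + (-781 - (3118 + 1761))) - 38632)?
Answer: I*√36011 ≈ 189.77*I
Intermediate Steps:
g(p) = (2 + p)²
√((g(-93) + (-781 - (3118 + 1761))) - 38632) = √(((2 - 93)² + (-781 - (3118 + 1761))) - 38632) = √(((-91)² + (-781 - 1*4879)) - 38632) = √((8281 + (-781 - 4879)) - 38632) = √((8281 - 5660) - 38632) = √(2621 - 38632) = √(-36011) = I*√36011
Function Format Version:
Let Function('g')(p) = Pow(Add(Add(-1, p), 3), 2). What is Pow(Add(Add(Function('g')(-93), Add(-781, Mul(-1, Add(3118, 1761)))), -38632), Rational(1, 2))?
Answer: Mul(I, Pow(36011, Rational(1, 2))) ≈ Mul(189.77, I)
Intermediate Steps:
Function('g')(p) = Pow(Add(2, p), 2)
Pow(Add(Add(Function('g')(-93), Add(-781, Mul(-1, Add(3118, 1761)))), -38632), Rational(1, 2)) = Pow(Add(Add(Pow(Add(2, -93), 2), Add(-781, Mul(-1, Add(3118, 1761)))), -38632), Rational(1, 2)) = Pow(Add(Add(Pow(-91, 2), Add(-781, Mul(-1, 4879))), -38632), Rational(1, 2)) = Pow(Add(Add(8281, Add(-781, -4879)), -38632), Rational(1, 2)) = Pow(Add(Add(8281, -5660), -38632), Rational(1, 2)) = Pow(Add(2621, -38632), Rational(1, 2)) = Pow(-36011, Rational(1, 2)) = Mul(I, Pow(36011, Rational(1, 2)))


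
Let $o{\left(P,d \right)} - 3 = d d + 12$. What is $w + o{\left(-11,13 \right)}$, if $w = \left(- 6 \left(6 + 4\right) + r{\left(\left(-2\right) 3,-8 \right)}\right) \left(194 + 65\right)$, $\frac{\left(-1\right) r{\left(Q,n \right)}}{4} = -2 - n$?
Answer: $-21572$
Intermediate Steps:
$r{\left(Q,n \right)} = 8 + 4 n$ ($r{\left(Q,n \right)} = - 4 \left(-2 - n\right) = 8 + 4 n$)
$o{\left(P,d \right)} = 15 + d^{2}$ ($o{\left(P,d \right)} = 3 + \left(d d + 12\right) = 3 + \left(d^{2} + 12\right) = 3 + \left(12 + d^{2}\right) = 15 + d^{2}$)
$w = -21756$ ($w = \left(- 6 \left(6 + 4\right) + \left(8 + 4 \left(-8\right)\right)\right) \left(194 + 65\right) = \left(\left(-6\right) 10 + \left(8 - 32\right)\right) 259 = \left(-60 - 24\right) 259 = \left(-84\right) 259 = -21756$)
$w + o{\left(-11,13 \right)} = -21756 + \left(15 + 13^{2}\right) = -21756 + \left(15 + 169\right) = -21756 + 184 = -21572$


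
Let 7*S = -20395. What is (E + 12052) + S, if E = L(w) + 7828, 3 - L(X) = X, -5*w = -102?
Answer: 593216/35 ≈ 16949.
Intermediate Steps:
w = 102/5 (w = -⅕*(-102) = 102/5 ≈ 20.400)
L(X) = 3 - X
S = -20395/7 (S = (⅐)*(-20395) = -20395/7 ≈ -2913.6)
E = 39053/5 (E = (3 - 1*102/5) + 7828 = (3 - 102/5) + 7828 = -87/5 + 7828 = 39053/5 ≈ 7810.6)
(E + 12052) + S = (39053/5 + 12052) - 20395/7 = 99313/5 - 20395/7 = 593216/35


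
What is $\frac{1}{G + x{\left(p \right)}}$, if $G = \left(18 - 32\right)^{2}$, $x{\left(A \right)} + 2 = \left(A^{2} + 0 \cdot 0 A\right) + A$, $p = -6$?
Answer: $\frac{1}{224} \approx 0.0044643$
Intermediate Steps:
$x{\left(A \right)} = -2 + A + A^{2}$ ($x{\left(A \right)} = -2 + \left(\left(A^{2} + 0 \cdot 0 A\right) + A\right) = -2 + \left(\left(A^{2} + 0 A\right) + A\right) = -2 + \left(\left(A^{2} + 0\right) + A\right) = -2 + \left(A^{2} + A\right) = -2 + \left(A + A^{2}\right) = -2 + A + A^{2}$)
$G = 196$ ($G = \left(-14\right)^{2} = 196$)
$\frac{1}{G + x{\left(p \right)}} = \frac{1}{196 - \left(8 - 36\right)} = \frac{1}{196 - -28} = \frac{1}{196 + 28} = \frac{1}{224}$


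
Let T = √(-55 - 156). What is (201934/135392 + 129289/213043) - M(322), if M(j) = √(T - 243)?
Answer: 30262660725/14422158928 - √(-243 + I*√211) ≈ 1.6326 - 15.595*I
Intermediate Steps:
T = I*√211 (T = √(-211) = I*√211 ≈ 14.526*I)
M(j) = √(-243 + I*√211) (M(j) = √(I*√211 - 243) = √(-243 + I*√211))
(201934/135392 + 129289/213043) - M(322) = (201934/135392 + 129289/213043) - √(-243 + I*√211) = (201934*(1/135392) + 129289*(1/213043)) - √(-243 + I*√211) = (100967/67696 + 129289/213043) - √(-243 + I*√211) = 30262660725/14422158928 - √(-243 + I*√211)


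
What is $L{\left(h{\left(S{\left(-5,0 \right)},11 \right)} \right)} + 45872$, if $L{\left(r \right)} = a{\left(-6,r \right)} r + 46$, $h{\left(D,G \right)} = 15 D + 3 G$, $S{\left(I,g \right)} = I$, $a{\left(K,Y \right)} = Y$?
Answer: $47682$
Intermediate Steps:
$h{\left(D,G \right)} = 3 G + 15 D$
$L{\left(r \right)} = 46 + r^{2}$ ($L{\left(r \right)} = r r + 46 = r^{2} + 46 = 46 + r^{2}$)
$L{\left(h{\left(S{\left(-5,0 \right)},11 \right)} \right)} + 45872 = \left(46 + \left(3 \cdot 11 + 15 \left(-5\right)\right)^{2}\right) + 45872 = \left(46 + \left(33 - 75\right)^{2}\right) + 45872 = \left(46 + \left(-42\right)^{2}\right) + 45872 = \left(46 + 1764\right) + 45872 = 1810 + 45872 = 47682$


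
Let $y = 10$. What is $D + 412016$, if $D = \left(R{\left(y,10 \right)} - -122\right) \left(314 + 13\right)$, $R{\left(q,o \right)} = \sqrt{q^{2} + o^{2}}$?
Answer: $451910 + 3270 \sqrt{2} \approx 4.5653 \cdot 10^{5}$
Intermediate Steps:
$R{\left(q,o \right)} = \sqrt{o^{2} + q^{2}}$
$D = 39894 + 3270 \sqrt{2}$ ($D = \left(\sqrt{10^{2} + 10^{2}} - -122\right) \left(314 + 13\right) = \left(\sqrt{100 + 100} + 122\right) 327 = \left(\sqrt{200} + 122\right) 327 = \left(10 \sqrt{2} + 122\right) 327 = \left(122 + 10 \sqrt{2}\right) 327 = 39894 + 3270 \sqrt{2} \approx 44519.0$)
$D + 412016 = \left(39894 + 3270 \sqrt{2}\right) + 412016 = 451910 + 3270 \sqrt{2}$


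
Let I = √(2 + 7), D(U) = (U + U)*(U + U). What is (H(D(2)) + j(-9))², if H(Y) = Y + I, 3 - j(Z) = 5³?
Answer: 10609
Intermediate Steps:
D(U) = 4*U² (D(U) = (2*U)*(2*U) = 4*U²)
I = 3 (I = √9 = 3)
j(Z) = -122 (j(Z) = 3 - 1*5³ = 3 - 1*125 = 3 - 125 = -122)
H(Y) = 3 + Y (H(Y) = Y + 3 = 3 + Y)
(H(D(2)) + j(-9))² = ((3 + 4*2²) - 122)² = ((3 + 4*4) - 122)² = ((3 + 16) - 122)² = (19 - 122)² = (-103)² = 10609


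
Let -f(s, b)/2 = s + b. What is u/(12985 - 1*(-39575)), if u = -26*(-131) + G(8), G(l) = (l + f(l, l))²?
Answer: 1991/26280 ≈ 0.075761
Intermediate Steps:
f(s, b) = -2*b - 2*s (f(s, b) = -2*(s + b) = -2*(b + s) = -2*b - 2*s)
G(l) = 9*l² (G(l) = (l + (-2*l - 2*l))² = (l - 4*l)² = (-3*l)² = 9*l²)
u = 3982 (u = -26*(-131) + 9*8² = 3406 + 9*64 = 3406 + 576 = 3982)
u/(12985 - 1*(-39575)) = 3982/(12985 - 1*(-39575)) = 3982/(12985 + 39575) = 3982/52560 = 3982*(1/52560) = 1991/26280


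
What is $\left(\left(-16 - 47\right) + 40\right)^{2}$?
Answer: $529$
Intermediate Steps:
$\left(\left(-16 - 47\right) + 40\right)^{2} = \left(-63 + 40\right)^{2} = \left(-23\right)^{2} = 529$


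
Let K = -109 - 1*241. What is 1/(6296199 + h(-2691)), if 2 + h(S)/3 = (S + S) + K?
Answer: 1/6278997 ≈ 1.5926e-7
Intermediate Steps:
K = -350 (K = -109 - 241 = -350)
h(S) = -1056 + 6*S (h(S) = -6 + 3*((S + S) - 350) = -6 + 3*(2*S - 350) = -6 + 3*(-350 + 2*S) = -6 + (-1050 + 6*S) = -1056 + 6*S)
1/(6296199 + h(-2691)) = 1/(6296199 + (-1056 + 6*(-2691))) = 1/(6296199 + (-1056 - 16146)) = 1/(6296199 - 17202) = 1/6278997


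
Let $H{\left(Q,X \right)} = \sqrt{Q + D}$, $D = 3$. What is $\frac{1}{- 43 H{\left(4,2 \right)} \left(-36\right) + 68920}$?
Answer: $\frac{8615}{591649034} - \frac{387 \sqrt{7}}{1183298068} \approx 1.3696 \cdot 10^{-5}$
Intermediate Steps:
$H{\left(Q,X \right)} = \sqrt{3 + Q}$ ($H{\left(Q,X \right)} = \sqrt{Q + 3} = \sqrt{3 + Q}$)
$\frac{1}{- 43 H{\left(4,2 \right)} \left(-36\right) + 68920} = \frac{1}{- 43 \sqrt{3 + 4} \left(-36\right) + 68920} = \frac{1}{- 43 \sqrt{7} \left(-36\right) + 68920} = \frac{1}{1548 \sqrt{7} + 68920} = \frac{1}{68920 + 1548 \sqrt{7}}$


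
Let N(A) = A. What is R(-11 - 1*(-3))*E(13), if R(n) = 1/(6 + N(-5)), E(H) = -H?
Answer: -13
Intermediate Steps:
R(n) = 1 (R(n) = 1/(6 - 5) = 1/1 = 1)
R(-11 - 1*(-3))*E(13) = 1*(-1*13) = 1*(-13) = -13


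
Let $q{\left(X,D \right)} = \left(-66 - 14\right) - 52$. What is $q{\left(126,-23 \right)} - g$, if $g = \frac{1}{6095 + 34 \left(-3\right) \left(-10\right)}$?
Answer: $- \frac{939181}{7115} \approx -132.0$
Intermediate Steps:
$q{\left(X,D \right)} = -132$ ($q{\left(X,D \right)} = -80 - 52 = -132$)
$g = \frac{1}{7115}$ ($g = \frac{1}{6095 - -1020} = \frac{1}{6095 + 1020} = \frac{1}{7115} \approx 0.00014055$)
$q{\left(126,-23 \right)} - g = -132 - \frac{1}{7115} = - \frac{939181}{7115}$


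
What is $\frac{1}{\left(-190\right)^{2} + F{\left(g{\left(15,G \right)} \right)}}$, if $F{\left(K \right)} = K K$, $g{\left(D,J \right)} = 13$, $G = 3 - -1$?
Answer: $\frac{1}{36269} \approx 2.7572 \cdot 10^{-5}$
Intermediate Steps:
$G = 4$ ($G = 3 + 1 = 4$)
$F{\left(K \right)} = K^{2}$
$\frac{1}{\left(-190\right)^{2} + F{\left(g{\left(15,G \right)} \right)}} = \frac{1}{\left(-190\right)^{2} + 13^{2}} = \frac{1}{36100 + 169} = \frac{1}{36269}$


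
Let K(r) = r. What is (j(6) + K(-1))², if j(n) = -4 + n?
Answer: 1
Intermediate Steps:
(j(6) + K(-1))² = ((-4 + 6) - 1)² = (2 - 1)² = 1² = 1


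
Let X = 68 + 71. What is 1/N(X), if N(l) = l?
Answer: 1/139 ≈ 0.0071942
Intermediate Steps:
X = 139
1/N(X) = 1/139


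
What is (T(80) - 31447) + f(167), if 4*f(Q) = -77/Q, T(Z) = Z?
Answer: -20953233/668 ≈ -31367.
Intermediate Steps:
f(Q) = -77/(4*Q) (f(Q) = (-77/Q)/4 = -77/(4*Q))
(T(80) - 31447) + f(167) = (80 - 31447) - 77/4/167 = -31367 - 77/4*1/167 = -31367 - 77/668 = -20953233/668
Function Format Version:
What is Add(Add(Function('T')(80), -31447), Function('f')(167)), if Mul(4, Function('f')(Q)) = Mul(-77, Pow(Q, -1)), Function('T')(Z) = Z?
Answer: Rational(-20953233, 668) ≈ -31367.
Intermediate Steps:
Function('f')(Q) = Mul(Rational(-77, 4), Pow(Q, -1)) (Function('f')(Q) = Mul(Rational(1, 4), Mul(-77, Pow(Q, -1))) = Mul(Rational(-77, 4), Pow(Q, -1)))
Add(Add(Function('T')(80), -31447), Function('f')(167)) = Add(Add(80, -31447), Mul(Rational(-77, 4), Pow(167, -1))) = Add(-31367, Mul(Rational(-77, 4), Rational(1, 167))) = Add(-31367, Rational(-77, 668)) = Rational(-20953233, 668)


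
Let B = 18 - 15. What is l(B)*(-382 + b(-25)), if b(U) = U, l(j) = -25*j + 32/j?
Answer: 78551/3 ≈ 26184.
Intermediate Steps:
B = 3
l(B)*(-382 + b(-25)) = (-25*3 + 32/3)*(-382 - 25) = (-75 + 32*(1/3))*(-407) = (-75 + 32/3)*(-407) = -193/3*(-407) = 78551/3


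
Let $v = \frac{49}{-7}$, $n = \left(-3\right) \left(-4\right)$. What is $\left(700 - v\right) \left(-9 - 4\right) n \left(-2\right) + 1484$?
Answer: $222068$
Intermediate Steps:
$n = 12$
$v = -7$ ($v = 49 \left(- \frac{1}{7}\right) = -7$)
$\left(700 - v\right) \left(-9 - 4\right) n \left(-2\right) + 1484 = \left(700 - -7\right) \left(-9 - 4\right) 12 \left(-2\right) + 1484 = \left(700 + 7\right) \left(\left(-13\right) \left(-24\right)\right) + 1484 = 707 \cdot 312 + 1484 = 220584 + 1484 = 222068$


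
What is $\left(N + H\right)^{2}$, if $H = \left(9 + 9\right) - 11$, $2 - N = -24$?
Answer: $1089$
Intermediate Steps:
$N = 26$ ($N = 2 - -24 = 2 + 24 = 26$)
$H = 7$ ($H = 18 - 11 = 7$)
$\left(N + H\right)^{2} = \left(26 + 7\right)^{2} = 33^{2} = 1089$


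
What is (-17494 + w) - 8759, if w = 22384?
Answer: -3869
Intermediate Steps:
(-17494 + w) - 8759 = (-17494 + 22384) - 8759 = 4890 - 8759 = -3869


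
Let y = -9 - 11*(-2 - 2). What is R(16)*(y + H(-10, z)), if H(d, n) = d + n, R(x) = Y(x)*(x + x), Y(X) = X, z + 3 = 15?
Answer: 18944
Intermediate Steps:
z = 12 (z = -3 + 15 = 12)
R(x) = 2*x² (R(x) = x*(x + x) = x*(2*x) = 2*x²)
y = 35 (y = -9 - 11*(-4) = -9 + 44 = 35)
R(16)*(y + H(-10, z)) = (2*16²)*(35 + (-10 + 12)) = (2*256)*(35 + 2) = 512*37 = 18944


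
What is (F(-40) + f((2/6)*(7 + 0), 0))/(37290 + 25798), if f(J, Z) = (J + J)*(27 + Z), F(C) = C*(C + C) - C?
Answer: 1683/31544 ≈ 0.053354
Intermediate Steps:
F(C) = -C + 2*C**2 (F(C) = C*(2*C) - C = 2*C**2 - C = -C + 2*C**2)
f(J, Z) = 2*J*(27 + Z) (f(J, Z) = (2*J)*(27 + Z) = 2*J*(27 + Z))
(F(-40) + f((2/6)*(7 + 0), 0))/(37290 + 25798) = (-40*(-1 + 2*(-40)) + 2*((2/6)*(7 + 0))*(27 + 0))/(37290 + 25798) = (-40*(-1 - 80) + 2*((2*(1/6))*7)*27)/63088 = (-40*(-81) + 2*((1/3)*7)*27)*(1/63088) = (3240 + 2*(7/3)*27)*(1/63088) = (3240 + 126)*(1/63088) = 3366*(1/63088) = 1683/31544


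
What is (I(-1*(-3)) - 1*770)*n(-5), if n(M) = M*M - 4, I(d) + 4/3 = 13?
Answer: -15925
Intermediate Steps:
I(d) = 35/3 (I(d) = -4/3 + 13 = 35/3)
n(M) = -4 + M² (n(M) = M² - 4 = -4 + M²)
(I(-1*(-3)) - 1*770)*n(-5) = (35/3 - 1*770)*(-4 + (-5)²) = (35/3 - 770)*(-4 + 25) = -2275/3*21 = -15925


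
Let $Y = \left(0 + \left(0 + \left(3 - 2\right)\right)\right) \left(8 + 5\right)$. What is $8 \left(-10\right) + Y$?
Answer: $-67$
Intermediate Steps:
$Y = 13$ ($Y = \left(0 + \left(0 + 1\right)\right) 13 = \left(0 + 1\right) 13 = 1 \cdot 13 = 13$)
$8 \left(-10\right) + Y = 8 \left(-10\right) + 13 = -80 + 13 = -67$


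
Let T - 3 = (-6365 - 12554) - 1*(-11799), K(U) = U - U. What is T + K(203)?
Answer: -7117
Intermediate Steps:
K(U) = 0
T = -7117 (T = 3 + ((-6365 - 12554) - 1*(-11799)) = 3 + (-18919 + 11799) = 3 - 7120 = -7117)
T + K(203) = -7117 + 0 = -7117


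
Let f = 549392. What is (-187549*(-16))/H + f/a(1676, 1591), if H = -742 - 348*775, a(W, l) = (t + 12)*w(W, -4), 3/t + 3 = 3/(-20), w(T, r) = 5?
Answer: 194791949194/19607045 ≈ 9934.8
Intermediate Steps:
t = -20/21 (t = 3/(-3 + 3/(-20)) = 3/(-3 + 3*(-1/20)) = 3/(-3 - 3/20) = 3/(-63/20) = 3*(-20/63) = -20/21 ≈ -0.95238)
a(W, l) = 1160/21 (a(W, l) = (-20/21 + 12)*5 = (232/21)*5 = 1160/21)
H = -270442 (H = -742 - 269700 = -270442)
(-187549*(-16))/H + f/a(1676, 1591) = -187549*(-16)/(-270442) + 549392/(1160/21) = 3000784*(-1/270442) + 549392*(21/1160) = -1500392/135221 + 1442154/145 = 194791949194/19607045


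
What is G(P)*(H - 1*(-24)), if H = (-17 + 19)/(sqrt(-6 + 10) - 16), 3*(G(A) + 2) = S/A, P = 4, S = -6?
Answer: -835/14 ≈ -59.643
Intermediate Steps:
G(A) = -2 - 2/A (G(A) = -2 + (-6/A)/3 = -2 - 2/A)
H = -1/7 (H = 2/(sqrt(4) - 16) = 2/(2 - 16) = 2/(-14) = 2*(-1/14) = -1/7 ≈ -0.14286)
G(P)*(H - 1*(-24)) = (-2 - 2/4)*(-1/7 - 1*(-24)) = (-2 - 2*1/4)*(-1/7 + 24) = (-2 - 1/2)*(167/7) = -5/2*167/7 = -835/14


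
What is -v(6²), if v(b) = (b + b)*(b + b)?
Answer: -5184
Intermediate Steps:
v(b) = 4*b² (v(b) = (2*b)*(2*b) = 4*b²)
-v(6²) = -4*(6²)² = -4*36² = -4*1296 = -1*5184 = -5184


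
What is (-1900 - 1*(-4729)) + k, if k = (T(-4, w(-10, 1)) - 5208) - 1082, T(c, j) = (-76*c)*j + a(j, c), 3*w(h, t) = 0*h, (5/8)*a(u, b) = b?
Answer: -17337/5 ≈ -3467.4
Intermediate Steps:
a(u, b) = 8*b/5
w(h, t) = 0 (w(h, t) = (0*h)/3 = (⅓)*0 = 0)
T(c, j) = 8*c/5 - 76*c*j (T(c, j) = (-76*c)*j + 8*c/5 = -76*c*j + 8*c/5 = 8*c/5 - 76*c*j)
k = -31482/5 (k = ((⅘)*(-4)*(2 - 95*0) - 5208) - 1082 = ((⅘)*(-4)*(2 + 0) - 5208) - 1082 = ((⅘)*(-4)*2 - 5208) - 1082 = (-32/5 - 5208) - 1082 = -26072/5 - 1082 = -31482/5 ≈ -6296.4)
(-1900 - 1*(-4729)) + k = (-1900 - 1*(-4729)) - 31482/5 = (-1900 + 4729) - 31482/5 = 2829 - 31482/5 = -17337/5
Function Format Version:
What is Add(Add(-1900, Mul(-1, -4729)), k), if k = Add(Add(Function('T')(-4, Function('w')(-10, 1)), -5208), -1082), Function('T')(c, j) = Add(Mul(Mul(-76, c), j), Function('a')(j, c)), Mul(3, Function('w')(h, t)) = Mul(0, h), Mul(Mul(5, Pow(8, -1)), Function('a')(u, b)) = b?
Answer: Rational(-17337, 5) ≈ -3467.4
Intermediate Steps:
Function('a')(u, b) = Mul(Rational(8, 5), b)
Function('w')(h, t) = 0 (Function('w')(h, t) = Mul(Rational(1, 3), Mul(0, h)) = Mul(Rational(1, 3), 0) = 0)
Function('T')(c, j) = Add(Mul(Rational(8, 5), c), Mul(-76, c, j)) (Function('T')(c, j) = Add(Mul(Mul(-76, c), j), Mul(Rational(8, 5), c)) = Add(Mul(-76, c, j), Mul(Rational(8, 5), c)) = Add(Mul(Rational(8, 5), c), Mul(-76, c, j)))
k = Rational(-31482, 5) (k = Add(Add(Mul(Rational(4, 5), -4, Add(2, Mul(-95, 0))), -5208), -1082) = Add(Add(Mul(Rational(4, 5), -4, Add(2, 0)), -5208), -1082) = Add(Add(Mul(Rational(4, 5), -4, 2), -5208), -1082) = Add(Add(Rational(-32, 5), -5208), -1082) = Add(Rational(-26072, 5), -1082) = Rational(-31482, 5) ≈ -6296.4)
Add(Add(-1900, Mul(-1, -4729)), k) = Add(Add(-1900, Mul(-1, -4729)), Rational(-31482, 5)) = Add(Add(-1900, 4729), Rational(-31482, 5)) = Add(2829, Rational(-31482, 5)) = Rational(-17337, 5)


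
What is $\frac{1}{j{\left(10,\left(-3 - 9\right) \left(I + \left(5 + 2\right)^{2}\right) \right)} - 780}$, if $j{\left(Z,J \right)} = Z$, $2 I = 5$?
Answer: $- \frac{1}{770} \approx -0.0012987$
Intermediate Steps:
$I = \frac{5}{2}$ ($I = \frac{1}{2} \cdot 5 = \frac{5}{2} \approx 2.5$)
$\frac{1}{j{\left(10,\left(-3 - 9\right) \left(I + \left(5 + 2\right)^{2}\right) \right)} - 780} = \frac{1}{10 - 780} = \frac{1}{-770} = - \frac{1}{770}$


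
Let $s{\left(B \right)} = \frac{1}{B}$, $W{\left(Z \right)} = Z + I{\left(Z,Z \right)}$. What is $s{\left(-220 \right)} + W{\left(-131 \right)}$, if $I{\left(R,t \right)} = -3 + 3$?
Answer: $- \frac{28821}{220} \approx -131.0$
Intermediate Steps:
$I{\left(R,t \right)} = 0$
$W{\left(Z \right)} = Z$ ($W{\left(Z \right)} = Z + 0 = Z$)
$s{\left(-220 \right)} + W{\left(-131 \right)} = \frac{1}{-220} - 131 = - \frac{1}{220} - 131 = - \frac{28821}{220}$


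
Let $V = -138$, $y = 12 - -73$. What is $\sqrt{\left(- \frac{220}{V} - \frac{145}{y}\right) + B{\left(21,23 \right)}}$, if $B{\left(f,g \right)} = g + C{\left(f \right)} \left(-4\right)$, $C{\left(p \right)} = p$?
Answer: $\frac{2 i \sqrt{21021333}}{1173} \approx 7.8174 i$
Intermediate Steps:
$y = 85$ ($y = 12 + 73 = 85$)
$B{\left(f,g \right)} = g - 4 f$ ($B{\left(f,g \right)} = g + f \left(-4\right) = g - 4 f$)
$\sqrt{\left(- \frac{220}{V} - \frac{145}{y}\right) + B{\left(21,23 \right)}} = \sqrt{\left(- \frac{220}{-138} - \frac{145}{85}\right) + \left(23 - 84\right)} = \sqrt{\left(\left(-220\right) \left(- \frac{1}{138}\right) - \frac{29}{17}\right) + \left(23 - 84\right)} = \sqrt{\left(\frac{110}{69} - \frac{29}{17}\right) - 61} = \sqrt{- \frac{131}{1173} - 61} = \sqrt{- \frac{71684}{1173}} = \frac{2 i \sqrt{21021333}}{1173}$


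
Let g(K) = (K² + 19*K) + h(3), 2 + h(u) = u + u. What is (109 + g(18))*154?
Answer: 119966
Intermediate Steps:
h(u) = -2 + 2*u (h(u) = -2 + (u + u) = -2 + 2*u)
g(K) = 4 + K² + 19*K (g(K) = (K² + 19*K) + (-2 + 2*3) = (K² + 19*K) + (-2 + 6) = (K² + 19*K) + 4 = 4 + K² + 19*K)
(109 + g(18))*154 = (109 + (4 + 18² + 19*18))*154 = (109 + (4 + 324 + 342))*154 = (109 + 670)*154 = 779*154 = 119966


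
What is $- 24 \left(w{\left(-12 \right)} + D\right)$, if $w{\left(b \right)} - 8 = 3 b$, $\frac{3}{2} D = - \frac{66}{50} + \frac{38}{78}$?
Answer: $\frac{668192}{975} \approx 685.33$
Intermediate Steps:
$D = - \frac{1624}{2925}$ ($D = \frac{2 \left(- \frac{66}{50} + \frac{38}{78}\right)}{3} = \frac{2 \left(\left(-66\right) \frac{1}{50} + 38 \cdot \frac{1}{78}\right)}{3} = \frac{2 \left(- \frac{33}{25} + \frac{19}{39}\right)}{3} = \frac{2}{3} \left(- \frac{812}{975}\right) = - \frac{1624}{2925} \approx -0.55521$)
$w{\left(b \right)} = 8 + 3 b$
$- 24 \left(w{\left(-12 \right)} + D\right) = - 24 \left(\left(8 + 3 \left(-12\right)\right) - \frac{1624}{2925}\right) = - 24 \left(\left(8 - 36\right) - \frac{1624}{2925}\right) = - 24 \left(-28 - \frac{1624}{2925}\right) = \left(-24\right) \left(- \frac{83524}{2925}\right) = \frac{668192}{975}$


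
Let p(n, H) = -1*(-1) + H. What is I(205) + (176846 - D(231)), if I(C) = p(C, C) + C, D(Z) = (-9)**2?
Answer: 177176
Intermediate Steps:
p(n, H) = 1 + H
D(Z) = 81
I(C) = 1 + 2*C (I(C) = (1 + C) + C = 1 + 2*C)
I(205) + (176846 - D(231)) = (1 + 2*205) + (176846 - 1*81) = (1 + 410) + (176846 - 81) = 411 + 176765 = 177176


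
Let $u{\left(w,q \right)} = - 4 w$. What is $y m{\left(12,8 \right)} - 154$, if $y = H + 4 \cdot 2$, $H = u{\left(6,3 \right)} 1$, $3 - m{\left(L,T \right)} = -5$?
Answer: $-282$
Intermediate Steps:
$m{\left(L,T \right)} = 8$ ($m{\left(L,T \right)} = 3 - -5 = 3 + 5 = 8$)
$H = -24$ ($H = \left(-4\right) 6 \cdot 1 = \left(-24\right) 1 = -24$)
$y = -16$ ($y = -24 + 4 \cdot 2 = -24 + 8 = -16$)
$y m{\left(12,8 \right)} - 154 = \left(-16\right) 8 - 154 = -128 - 154 = -282$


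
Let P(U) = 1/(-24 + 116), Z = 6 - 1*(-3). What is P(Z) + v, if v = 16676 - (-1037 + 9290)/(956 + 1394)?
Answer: 1802297137/108100 ≈ 16673.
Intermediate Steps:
Z = 9 (Z = 6 + 3 = 9)
P(U) = 1/92
v = 39180347/2350 (v = 16676 - 8253/2350 = 39180347/2350 ≈ 16673.)
P(Z) + v = 1/92 + 39180347/2350 = 1802297137/108100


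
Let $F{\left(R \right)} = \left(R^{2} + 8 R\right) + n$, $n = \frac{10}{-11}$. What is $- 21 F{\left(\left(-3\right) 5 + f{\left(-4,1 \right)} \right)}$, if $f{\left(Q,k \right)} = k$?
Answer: $- \frac{19194}{11} \approx -1744.9$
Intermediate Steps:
$n = - \frac{10}{11}$ ($n = 10 \left(- \frac{1}{11}\right) = - \frac{10}{11} \approx -0.90909$)
$F{\left(R \right)} = - \frac{10}{11} + R^{2} + 8 R$ ($F{\left(R \right)} = \left(R^{2} + 8 R\right) - \frac{10}{11} = - \frac{10}{11} + R^{2} + 8 R$)
$- 21 F{\left(\left(-3\right) 5 + f{\left(-4,1 \right)} \right)} = - 21 \left(- \frac{10}{11} + \left(\left(-3\right) 5 + 1\right)^{2} + 8 \left(\left(-3\right) 5 + 1\right)\right) = - 21 \left(- \frac{10}{11} + \left(-15 + 1\right)^{2} + 8 \left(-15 + 1\right)\right) = - 21 \left(- \frac{10}{11} + \left(-14\right)^{2} + 8 \left(-14\right)\right) = - 21 \left(- \frac{10}{11} + 196 - 112\right) = \left(-21\right) \frac{914}{11} = - \frac{19194}{11}$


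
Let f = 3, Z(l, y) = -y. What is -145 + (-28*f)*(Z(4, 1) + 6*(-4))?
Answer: 1955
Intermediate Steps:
-145 + (-28*f)*(Z(4, 1) + 6*(-4)) = -145 + (-28*3)*(-1*1 + 6*(-4)) = -145 - 84*(-1 - 24) = -145 - 84*(-25) = -145 + 2100 = 1955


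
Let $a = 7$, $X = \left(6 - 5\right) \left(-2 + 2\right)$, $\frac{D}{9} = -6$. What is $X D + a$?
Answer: $7$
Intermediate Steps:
$D = -54$ ($D = 9 \left(-6\right) = -54$)
$X = 0$ ($X = 1 \cdot 0 = 0$)
$X D + a = 0 \left(-54\right) + 7 = 0 + 7 = 7$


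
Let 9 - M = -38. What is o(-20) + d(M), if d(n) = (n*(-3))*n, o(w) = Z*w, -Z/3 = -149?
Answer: -15567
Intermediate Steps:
Z = 447 (Z = -3*(-149) = 447)
o(w) = 447*w
M = 47 (M = 9 - 1*(-38) = 9 + 38 = 47)
d(n) = -3*n² (d(n) = (-3*n)*n = -3*n²)
o(-20) + d(M) = 447*(-20) - 3*47² = -8940 - 3*2209 = -8940 - 6627 = -15567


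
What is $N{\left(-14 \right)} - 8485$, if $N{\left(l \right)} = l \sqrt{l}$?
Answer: $-8485 - 14 i \sqrt{14} \approx -8485.0 - 52.383 i$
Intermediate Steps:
$N{\left(l \right)} = l^{\frac{3}{2}}$
$N{\left(-14 \right)} - 8485 = \left(-14\right)^{\frac{3}{2}} - 8485 = - 14 i \sqrt{14} - 8485 = -8485 - 14 i \sqrt{14}$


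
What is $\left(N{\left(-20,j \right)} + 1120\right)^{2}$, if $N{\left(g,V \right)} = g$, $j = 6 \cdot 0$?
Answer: $1210000$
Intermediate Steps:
$j = 0$
$\left(N{\left(-20,j \right)} + 1120\right)^{2} = \left(-20 + 1120\right)^{2} = 1100^{2} = 1210000$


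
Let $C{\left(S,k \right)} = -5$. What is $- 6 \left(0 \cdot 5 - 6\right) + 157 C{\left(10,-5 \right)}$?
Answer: $-749$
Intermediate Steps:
$- 6 \left(0 \cdot 5 - 6\right) + 157 C{\left(10,-5 \right)} = - 6 \left(0 \cdot 5 - 6\right) + 157 \left(-5\right) = - 6 \left(0 - 6\right) - 785 = \left(-6\right) \left(-6\right) - 785 = 36 - 785 = -749$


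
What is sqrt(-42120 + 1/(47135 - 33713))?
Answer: I*sqrt(7587921524658)/13422 ≈ 205.23*I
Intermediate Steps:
sqrt(-42120 + 1/(47135 - 33713)) = sqrt(-42120 + 1/13422) = sqrt(-565334639/13422) = I*sqrt(7587921524658)/13422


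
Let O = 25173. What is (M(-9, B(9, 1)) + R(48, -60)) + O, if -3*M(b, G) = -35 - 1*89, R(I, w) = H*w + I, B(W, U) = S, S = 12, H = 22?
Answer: 71827/3 ≈ 23942.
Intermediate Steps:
B(W, U) = 12
R(I, w) = I + 22*w (R(I, w) = 22*w + I = I + 22*w)
M(b, G) = 124/3 (M(b, G) = -(-35 - 1*89)/3 = -(-35 - 89)/3 = -1/3*(-124) = 124/3)
(M(-9, B(9, 1)) + R(48, -60)) + O = (124/3 + (48 + 22*(-60))) + 25173 = (124/3 + (48 - 1320)) + 25173 = (124/3 - 1272) + 25173 = -3692/3 + 25173 = 71827/3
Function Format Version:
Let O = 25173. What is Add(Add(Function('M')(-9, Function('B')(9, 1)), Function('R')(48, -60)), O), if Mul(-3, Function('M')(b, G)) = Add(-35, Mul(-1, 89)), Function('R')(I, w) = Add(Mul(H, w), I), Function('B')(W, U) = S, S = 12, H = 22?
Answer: Rational(71827, 3) ≈ 23942.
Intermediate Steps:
Function('B')(W, U) = 12
Function('R')(I, w) = Add(I, Mul(22, w)) (Function('R')(I, w) = Add(Mul(22, w), I) = Add(I, Mul(22, w)))
Function('M')(b, G) = Rational(124, 3) (Function('M')(b, G) = Mul(Rational(-1, 3), Add(-35, Mul(-1, 89))) = Mul(Rational(-1, 3), Add(-35, -89)) = Mul(Rational(-1, 3), -124) = Rational(124, 3))
Add(Add(Function('M')(-9, Function('B')(9, 1)), Function('R')(48, -60)), O) = Add(Add(Rational(124, 3), Add(48, Mul(22, -60))), 25173) = Add(Add(Rational(124, 3), Add(48, -1320)), 25173) = Add(Add(Rational(124, 3), -1272), 25173) = Add(Rational(-3692, 3), 25173) = Rational(71827, 3)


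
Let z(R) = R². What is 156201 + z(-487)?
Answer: 393370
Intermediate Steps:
156201 + z(-487) = 156201 + (-487)² = 156201 + 237169 = 393370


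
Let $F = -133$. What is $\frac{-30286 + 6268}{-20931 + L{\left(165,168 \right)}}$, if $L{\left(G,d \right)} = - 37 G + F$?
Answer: $\frac{24018}{27169} \approx 0.88402$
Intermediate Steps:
$L{\left(G,d \right)} = -133 - 37 G$ ($L{\left(G,d \right)} = - 37 G - 133 = -133 - 37 G$)
$\frac{-30286 + 6268}{-20931 + L{\left(165,168 \right)}} = \frac{-30286 + 6268}{-20931 - 6238} = - \frac{24018}{-20931 - 6238} = - \frac{24018}{-27169} = \left(-24018\right) \left(- \frac{1}{27169}\right) = \frac{24018}{27169}$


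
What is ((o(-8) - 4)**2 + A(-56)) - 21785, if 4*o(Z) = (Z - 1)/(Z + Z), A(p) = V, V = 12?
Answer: -89121199/4096 ≈ -21758.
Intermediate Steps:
A(p) = 12
o(Z) = (-1 + Z)/(8*Z) (o(Z) = ((Z - 1)/(Z + Z))/4 = ((-1 + Z)/((2*Z)))/4 = ((-1 + Z)*(1/(2*Z)))/4 = ((-1 + Z)/(2*Z))/4 = (-1 + Z)/(8*Z))
((o(-8) - 4)**2 + A(-56)) - 21785 = (((1/8)*(-1 - 8)/(-8) - 4)**2 + 12) - 21785 = (((1/8)*(-1/8)*(-9) - 4)**2 + 12) - 21785 = ((9/64 - 4)**2 + 12) - 21785 = ((-247/64)**2 + 12) - 21785 = (61009/4096 + 12) - 21785 = 110161/4096 - 21785 = -89121199/4096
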